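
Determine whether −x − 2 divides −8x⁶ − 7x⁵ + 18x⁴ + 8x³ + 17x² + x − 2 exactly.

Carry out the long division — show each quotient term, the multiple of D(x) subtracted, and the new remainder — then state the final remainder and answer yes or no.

R(x) = 0, so D(x) is a factor of P(x). yes

Step 1: lead(−8x⁶ − 7x⁵ + 18x⁴ + 8x³ + 17x² + x − 2) ÷ lead(D) = −8x⁶ ÷ −x = 8x⁵. Subtract (8x⁵)·D = −8x⁶ − 16x⁵. Remainder: 9x⁵ + 18x⁴ + 8x³ + 17x² + x − 2.
Step 2: lead(9x⁵ + 18x⁴ + 8x³ + 17x² + x − 2) ÷ lead(D) = 9x⁵ ÷ −x = −9x⁴. Subtract (−9x⁴)·D = 9x⁵ + 18x⁴. Remainder: 8x³ + 17x² + x − 2.
Step 3: lead(8x³ + 17x² + x − 2) ÷ lead(D) = 8x³ ÷ −x = −8x². Subtract (−8x²)·D = 8x³ + 16x². Remainder: x² + x − 2.
Step 4: lead(x² + x − 2) ÷ lead(D) = x² ÷ −x = −x. Subtract (−x)·D = x² + 2x. Remainder: −x − 2.
Step 5: lead(−x − 2) ÷ lead(D) = −x ÷ −x = 1. Subtract (1)·D = −x − 2. Remainder: 0.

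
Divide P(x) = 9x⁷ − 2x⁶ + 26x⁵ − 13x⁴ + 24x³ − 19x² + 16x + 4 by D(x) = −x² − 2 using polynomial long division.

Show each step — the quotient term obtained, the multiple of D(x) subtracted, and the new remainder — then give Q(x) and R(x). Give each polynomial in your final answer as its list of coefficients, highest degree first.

Step 1: lead(9x⁷ − 2x⁶ + 26x⁵ − 13x⁴ + 24x³ − 19x² + 16x + 4) ÷ lead(D) = 9x⁷ ÷ −x² = −9x⁵. Subtract (−9x⁵)·D = 9x⁷ + 18x⁵. Remainder: −2x⁶ + 8x⁵ − 13x⁴ + 24x³ − 19x² + 16x + 4.
Step 2: lead(−2x⁶ + 8x⁵ − 13x⁴ + 24x³ − 19x² + 16x + 4) ÷ lead(D) = −2x⁶ ÷ −x² = 2x⁴. Subtract (2x⁴)·D = −2x⁶ − 4x⁴. Remainder: 8x⁵ − 9x⁴ + 24x³ − 19x² + 16x + 4.
Step 3: lead(8x⁵ − 9x⁴ + 24x³ − 19x² + 16x + 4) ÷ lead(D) = 8x⁵ ÷ −x² = −8x³. Subtract (−8x³)·D = 8x⁵ + 16x³. Remainder: −9x⁴ + 8x³ − 19x² + 16x + 4.
Step 4: lead(−9x⁴ + 8x³ − 19x² + 16x + 4) ÷ lead(D) = −9x⁴ ÷ −x² = 9x². Subtract (9x²)·D = −9x⁴ − 18x². Remainder: 8x³ − x² + 16x + 4.
Step 5: lead(8x³ − x² + 16x + 4) ÷ lead(D) = 8x³ ÷ −x² = −8x. Subtract (−8x)·D = 8x³ + 16x. Remainder: −x² + 4.
Step 6: lead(−x² + 4) ÷ lead(D) = −x² ÷ −x² = 1. Subtract (1)·D = −x² − 2. Remainder: 6.

Q = [-9, 2, -8, 9, -8, 1]; R = [6]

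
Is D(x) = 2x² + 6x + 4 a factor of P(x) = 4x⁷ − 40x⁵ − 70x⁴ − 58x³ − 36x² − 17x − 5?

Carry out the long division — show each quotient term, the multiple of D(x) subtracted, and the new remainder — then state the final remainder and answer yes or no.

Step 1: lead(4x⁷ − 40x⁵ − 70x⁴ − 58x³ − 36x² − 17x − 5) ÷ lead(D) = 4x⁷ ÷ 2x² = 2x⁵. Subtract (2x⁵)·D = 4x⁷ + 12x⁶ + 8x⁵. Remainder: −12x⁶ − 48x⁵ − 70x⁴ − 58x³ − 36x² − 17x − 5.
Step 2: lead(−12x⁶ − 48x⁵ − 70x⁴ − 58x³ − 36x² − 17x − 5) ÷ lead(D) = −12x⁶ ÷ 2x² = −6x⁴. Subtract (−6x⁴)·D = −12x⁶ − 36x⁵ − 24x⁴. Remainder: −12x⁵ − 46x⁴ − 58x³ − 36x² − 17x − 5.
Step 3: lead(−12x⁵ − 46x⁴ − 58x³ − 36x² − 17x − 5) ÷ lead(D) = −12x⁵ ÷ 2x² = −6x³. Subtract (−6x³)·D = −12x⁵ − 36x⁴ − 24x³. Remainder: −10x⁴ − 34x³ − 36x² − 17x − 5.
Step 4: lead(−10x⁴ − 34x³ − 36x² − 17x − 5) ÷ lead(D) = −10x⁴ ÷ 2x² = −5x². Subtract (−5x²)·D = −10x⁴ − 30x³ − 20x². Remainder: −4x³ − 16x² − 17x − 5.
Step 5: lead(−4x³ − 16x² − 17x − 5) ÷ lead(D) = −4x³ ÷ 2x² = −2x. Subtract (−2x)·D = −4x³ − 12x² − 8x. Remainder: −4x² − 9x − 5.
Step 6: lead(−4x² − 9x − 5) ÷ lead(D) = −4x² ÷ 2x² = −2. Subtract (−2)·D = −4x² − 12x − 8. Remainder: 3x + 3.

R(x) = 3x + 3, so D(x) is not a factor of P(x). no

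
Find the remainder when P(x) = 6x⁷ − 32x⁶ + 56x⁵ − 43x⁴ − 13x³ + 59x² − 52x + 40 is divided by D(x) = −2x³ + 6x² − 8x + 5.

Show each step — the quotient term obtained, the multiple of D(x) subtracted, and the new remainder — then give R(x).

Step 1: lead(6x⁷ − 32x⁶ + 56x⁵ − 43x⁴ − 13x³ + 59x² − 52x + 40) ÷ lead(D) = 6x⁷ ÷ −2x³ = −3x⁴. Subtract (−3x⁴)·D = 6x⁷ − 18x⁶ + 24x⁵ − 15x⁴. Remainder: −14x⁶ + 32x⁵ − 28x⁴ − 13x³ + 59x² − 52x + 40.
Step 2: lead(−14x⁶ + 32x⁵ − 28x⁴ − 13x³ + 59x² − 52x + 40) ÷ lead(D) = −14x⁶ ÷ −2x³ = 7x³. Subtract (7x³)·D = −14x⁶ + 42x⁵ − 56x⁴ + 35x³. Remainder: −10x⁵ + 28x⁴ − 48x³ + 59x² − 52x + 40.
Step 3: lead(−10x⁵ + 28x⁴ − 48x³ + 59x² − 52x + 40) ÷ lead(D) = −10x⁵ ÷ −2x³ = 5x². Subtract (5x²)·D = −10x⁵ + 30x⁴ − 40x³ + 25x². Remainder: −2x⁴ − 8x³ + 34x² − 52x + 40.
Step 4: lead(−2x⁴ − 8x³ + 34x² − 52x + 40) ÷ lead(D) = −2x⁴ ÷ −2x³ = x. Subtract (x)·D = −2x⁴ + 6x³ − 8x² + 5x. Remainder: −14x³ + 42x² − 57x + 40.
Step 5: lead(−14x³ + 42x² − 57x + 40) ÷ lead(D) = −14x³ ÷ −2x³ = 7. Subtract (7)·D = −14x³ + 42x² − 56x + 35. Remainder: −x + 5.

R(x) = −x + 5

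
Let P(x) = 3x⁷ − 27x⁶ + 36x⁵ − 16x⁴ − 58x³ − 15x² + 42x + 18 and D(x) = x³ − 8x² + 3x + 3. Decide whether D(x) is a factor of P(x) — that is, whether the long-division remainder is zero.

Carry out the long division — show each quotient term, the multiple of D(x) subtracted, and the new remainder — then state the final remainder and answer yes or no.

Step 1: lead(3x⁷ − 27x⁶ + 36x⁵ − 16x⁴ − 58x³ − 15x² + 42x + 18) ÷ lead(D) = 3x⁷ ÷ x³ = 3x⁴. Subtract (3x⁴)·D = 3x⁷ − 24x⁶ + 9x⁵ + 9x⁴. Remainder: −3x⁶ + 27x⁵ − 25x⁴ − 58x³ − 15x² + 42x + 18.
Step 2: lead(−3x⁶ + 27x⁵ − 25x⁴ − 58x³ − 15x² + 42x + 18) ÷ lead(D) = −3x⁶ ÷ x³ = −3x³. Subtract (−3x³)·D = −3x⁶ + 24x⁵ − 9x⁴ − 9x³. Remainder: 3x⁵ − 16x⁴ − 49x³ − 15x² + 42x + 18.
Step 3: lead(3x⁵ − 16x⁴ − 49x³ − 15x² + 42x + 18) ÷ lead(D) = 3x⁵ ÷ x³ = 3x². Subtract (3x²)·D = 3x⁵ − 24x⁴ + 9x³ + 9x². Remainder: 8x⁴ − 58x³ − 24x² + 42x + 18.
Step 4: lead(8x⁴ − 58x³ − 24x² + 42x + 18) ÷ lead(D) = 8x⁴ ÷ x³ = 8x. Subtract (8x)·D = 8x⁴ − 64x³ + 24x² + 24x. Remainder: 6x³ − 48x² + 18x + 18.
Step 5: lead(6x³ − 48x² + 18x + 18) ÷ lead(D) = 6x³ ÷ x³ = 6. Subtract (6)·D = 6x³ − 48x² + 18x + 18. Remainder: 0.

R(x) = 0, so D(x) is a factor of P(x). yes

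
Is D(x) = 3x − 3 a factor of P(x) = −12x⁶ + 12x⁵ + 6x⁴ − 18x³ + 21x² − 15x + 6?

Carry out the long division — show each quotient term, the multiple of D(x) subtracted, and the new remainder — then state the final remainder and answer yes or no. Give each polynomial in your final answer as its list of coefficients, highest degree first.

Step 1: lead(−12x⁶ + 12x⁵ + 6x⁴ − 18x³ + 21x² − 15x + 6) ÷ lead(D) = −12x⁶ ÷ 3x = −4x⁵. Subtract (−4x⁵)·D = −12x⁶ + 12x⁵. Remainder: 6x⁴ − 18x³ + 21x² − 15x + 6.
Step 2: lead(6x⁴ − 18x³ + 21x² − 15x + 6) ÷ lead(D) = 6x⁴ ÷ 3x = 2x³. Subtract (2x³)·D = 6x⁴ − 6x³. Remainder: −12x³ + 21x² − 15x + 6.
Step 3: lead(−12x³ + 21x² − 15x + 6) ÷ lead(D) = −12x³ ÷ 3x = −4x². Subtract (−4x²)·D = −12x³ + 12x². Remainder: 9x² − 15x + 6.
Step 4: lead(9x² − 15x + 6) ÷ lead(D) = 9x² ÷ 3x = 3x. Subtract (3x)·D = 9x² − 9x. Remainder: −6x + 6.
Step 5: lead(−6x + 6) ÷ lead(D) = −6x ÷ 3x = −2. Subtract (−2)·D = −6x + 6. Remainder: 0.

R = [0], so D(x) is a factor of P(x). yes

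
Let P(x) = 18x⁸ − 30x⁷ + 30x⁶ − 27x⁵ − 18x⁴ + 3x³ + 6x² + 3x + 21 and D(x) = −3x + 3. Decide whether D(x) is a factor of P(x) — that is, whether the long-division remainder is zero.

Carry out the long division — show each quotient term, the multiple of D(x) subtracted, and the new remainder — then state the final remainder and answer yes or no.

R(x) = 6, so D(x) is not a factor of P(x). no

Step 1: lead(18x⁸ − 30x⁷ + 30x⁶ − 27x⁵ − 18x⁴ + 3x³ + 6x² + 3x + 21) ÷ lead(D) = 18x⁸ ÷ −3x = −6x⁷. Subtract (−6x⁷)·D = 18x⁸ − 18x⁷. Remainder: −12x⁷ + 30x⁶ − 27x⁵ − 18x⁴ + 3x³ + 6x² + 3x + 21.
Step 2: lead(−12x⁷ + 30x⁶ − 27x⁵ − 18x⁴ + 3x³ + 6x² + 3x + 21) ÷ lead(D) = −12x⁷ ÷ −3x = 4x⁶. Subtract (4x⁶)·D = −12x⁷ + 12x⁶. Remainder: 18x⁶ − 27x⁵ − 18x⁴ + 3x³ + 6x² + 3x + 21.
Step 3: lead(18x⁶ − 27x⁵ − 18x⁴ + 3x³ + 6x² + 3x + 21) ÷ lead(D) = 18x⁶ ÷ −3x = −6x⁵. Subtract (−6x⁵)·D = 18x⁶ − 18x⁵. Remainder: −9x⁵ − 18x⁴ + 3x³ + 6x² + 3x + 21.
Step 4: lead(−9x⁵ − 18x⁴ + 3x³ + 6x² + 3x + 21) ÷ lead(D) = −9x⁵ ÷ −3x = 3x⁴. Subtract (3x⁴)·D = −9x⁵ + 9x⁴. Remainder: −27x⁴ + 3x³ + 6x² + 3x + 21.
Step 5: lead(−27x⁴ + 3x³ + 6x² + 3x + 21) ÷ lead(D) = −27x⁴ ÷ −3x = 9x³. Subtract (9x³)·D = −27x⁴ + 27x³. Remainder: −24x³ + 6x² + 3x + 21.
Step 6: lead(−24x³ + 6x² + 3x + 21) ÷ lead(D) = −24x³ ÷ −3x = 8x². Subtract (8x²)·D = −24x³ + 24x². Remainder: −18x² + 3x + 21.
Step 7: lead(−18x² + 3x + 21) ÷ lead(D) = −18x² ÷ −3x = 6x. Subtract (6x)·D = −18x² + 18x. Remainder: −15x + 21.
Step 8: lead(−15x + 21) ÷ lead(D) = −15x ÷ −3x = 5. Subtract (5)·D = −15x + 15. Remainder: 6.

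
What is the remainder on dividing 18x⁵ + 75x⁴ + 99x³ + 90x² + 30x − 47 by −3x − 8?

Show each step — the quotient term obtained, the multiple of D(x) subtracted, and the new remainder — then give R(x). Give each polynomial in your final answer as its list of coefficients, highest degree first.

R = [1]

Step 1: lead(18x⁵ + 75x⁴ + 99x³ + 90x² + 30x − 47) ÷ lead(D) = 18x⁵ ÷ −3x = −6x⁴. Subtract (−6x⁴)·D = 18x⁵ + 48x⁴. Remainder: 27x⁴ + 99x³ + 90x² + 30x − 47.
Step 2: lead(27x⁴ + 99x³ + 90x² + 30x − 47) ÷ lead(D) = 27x⁴ ÷ −3x = −9x³. Subtract (−9x³)·D = 27x⁴ + 72x³. Remainder: 27x³ + 90x² + 30x − 47.
Step 3: lead(27x³ + 90x² + 30x − 47) ÷ lead(D) = 27x³ ÷ −3x = −9x². Subtract (−9x²)·D = 27x³ + 72x². Remainder: 18x² + 30x − 47.
Step 4: lead(18x² + 30x − 47) ÷ lead(D) = 18x² ÷ −3x = −6x. Subtract (−6x)·D = 18x² + 48x. Remainder: −18x − 47.
Step 5: lead(−18x − 47) ÷ lead(D) = −18x ÷ −3x = 6. Subtract (6)·D = −18x − 48. Remainder: 1.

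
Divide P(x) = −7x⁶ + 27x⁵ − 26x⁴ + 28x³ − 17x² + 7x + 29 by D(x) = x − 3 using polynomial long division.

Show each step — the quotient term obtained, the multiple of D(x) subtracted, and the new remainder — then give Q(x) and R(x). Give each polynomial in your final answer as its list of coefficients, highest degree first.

Q = [-7, 6, -8, 4, -5, -8]; R = [5]

Step 1: lead(−7x⁶ + 27x⁵ − 26x⁴ + 28x³ − 17x² + 7x + 29) ÷ lead(D) = −7x⁶ ÷ x = −7x⁵. Subtract (−7x⁵)·D = −7x⁶ + 21x⁵. Remainder: 6x⁵ − 26x⁴ + 28x³ − 17x² + 7x + 29.
Step 2: lead(6x⁵ − 26x⁴ + 28x³ − 17x² + 7x + 29) ÷ lead(D) = 6x⁵ ÷ x = 6x⁴. Subtract (6x⁴)·D = 6x⁵ − 18x⁴. Remainder: −8x⁴ + 28x³ − 17x² + 7x + 29.
Step 3: lead(−8x⁴ + 28x³ − 17x² + 7x + 29) ÷ lead(D) = −8x⁴ ÷ x = −8x³. Subtract (−8x³)·D = −8x⁴ + 24x³. Remainder: 4x³ − 17x² + 7x + 29.
Step 4: lead(4x³ − 17x² + 7x + 29) ÷ lead(D) = 4x³ ÷ x = 4x². Subtract (4x²)·D = 4x³ − 12x². Remainder: −5x² + 7x + 29.
Step 5: lead(−5x² + 7x + 29) ÷ lead(D) = −5x² ÷ x = −5x. Subtract (−5x)·D = −5x² + 15x. Remainder: −8x + 29.
Step 6: lead(−8x + 29) ÷ lead(D) = −8x ÷ x = −8. Subtract (−8)·D = −8x + 24. Remainder: 5.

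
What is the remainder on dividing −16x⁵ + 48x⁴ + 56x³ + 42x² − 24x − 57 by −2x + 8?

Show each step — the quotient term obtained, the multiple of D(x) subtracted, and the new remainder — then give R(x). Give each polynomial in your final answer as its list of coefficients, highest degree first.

R = [7]

Step 1: lead(−16x⁵ + 48x⁴ + 56x³ + 42x² − 24x − 57) ÷ lead(D) = −16x⁵ ÷ −2x = 8x⁴. Subtract (8x⁴)·D = −16x⁵ + 64x⁴. Remainder: −16x⁴ + 56x³ + 42x² − 24x − 57.
Step 2: lead(−16x⁴ + 56x³ + 42x² − 24x − 57) ÷ lead(D) = −16x⁴ ÷ −2x = 8x³. Subtract (8x³)·D = −16x⁴ + 64x³. Remainder: −8x³ + 42x² − 24x − 57.
Step 3: lead(−8x³ + 42x² − 24x − 57) ÷ lead(D) = −8x³ ÷ −2x = 4x². Subtract (4x²)·D = −8x³ + 32x². Remainder: 10x² − 24x − 57.
Step 4: lead(10x² − 24x − 57) ÷ lead(D) = 10x² ÷ −2x = −5x. Subtract (−5x)·D = 10x² − 40x. Remainder: 16x − 57.
Step 5: lead(16x − 57) ÷ lead(D) = 16x ÷ −2x = −8. Subtract (−8)·D = 16x − 64. Remainder: 7.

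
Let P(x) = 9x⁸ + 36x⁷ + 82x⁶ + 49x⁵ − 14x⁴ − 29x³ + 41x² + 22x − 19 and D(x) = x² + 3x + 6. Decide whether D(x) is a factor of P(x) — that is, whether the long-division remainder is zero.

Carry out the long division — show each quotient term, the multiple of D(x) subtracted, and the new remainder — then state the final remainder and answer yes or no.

R(x) = −8x + 5, so D(x) is not a factor of P(x). no

Step 1: lead(9x⁸ + 36x⁷ + 82x⁶ + 49x⁵ − 14x⁴ − 29x³ + 41x² + 22x − 19) ÷ lead(D) = 9x⁸ ÷ x² = 9x⁶. Subtract (9x⁶)·D = 9x⁸ + 27x⁷ + 54x⁶. Remainder: 9x⁷ + 28x⁶ + 49x⁵ − 14x⁴ − 29x³ + 41x² + 22x − 19.
Step 2: lead(9x⁷ + 28x⁶ + 49x⁵ − 14x⁴ − 29x³ + 41x² + 22x − 19) ÷ lead(D) = 9x⁷ ÷ x² = 9x⁵. Subtract (9x⁵)·D = 9x⁷ + 27x⁶ + 54x⁵. Remainder: x⁶ − 5x⁵ − 14x⁴ − 29x³ + 41x² + 22x − 19.
Step 3: lead(x⁶ − 5x⁵ − 14x⁴ − 29x³ + 41x² + 22x − 19) ÷ lead(D) = x⁶ ÷ x² = x⁴. Subtract (x⁴)·D = x⁶ + 3x⁵ + 6x⁴. Remainder: −8x⁵ − 20x⁴ − 29x³ + 41x² + 22x − 19.
Step 4: lead(−8x⁵ − 20x⁴ − 29x³ + 41x² + 22x − 19) ÷ lead(D) = −8x⁵ ÷ x² = −8x³. Subtract (−8x³)·D = −8x⁵ − 24x⁴ − 48x³. Remainder: 4x⁴ + 19x³ + 41x² + 22x − 19.
Step 5: lead(4x⁴ + 19x³ + 41x² + 22x − 19) ÷ lead(D) = 4x⁴ ÷ x² = 4x². Subtract (4x²)·D = 4x⁴ + 12x³ + 24x². Remainder: 7x³ + 17x² + 22x − 19.
Step 6: lead(7x³ + 17x² + 22x − 19) ÷ lead(D) = 7x³ ÷ x² = 7x. Subtract (7x)·D = 7x³ + 21x² + 42x. Remainder: −4x² − 20x − 19.
Step 7: lead(−4x² − 20x − 19) ÷ lead(D) = −4x² ÷ x² = −4. Subtract (−4)·D = −4x² − 12x − 24. Remainder: −8x + 5.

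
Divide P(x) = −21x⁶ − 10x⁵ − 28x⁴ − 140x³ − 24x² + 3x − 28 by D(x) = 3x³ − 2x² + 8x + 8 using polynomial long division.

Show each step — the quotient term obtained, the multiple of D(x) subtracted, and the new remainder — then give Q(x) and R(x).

Q(x) = −7x³ − 8x² + 4x − 4; R(x) = 3x + 4

Step 1: lead(−21x⁶ − 10x⁵ − 28x⁴ − 140x³ − 24x² + 3x − 28) ÷ lead(D) = −21x⁶ ÷ 3x³ = −7x³. Subtract (−7x³)·D = −21x⁶ + 14x⁵ − 56x⁴ − 56x³. Remainder: −24x⁵ + 28x⁴ − 84x³ − 24x² + 3x − 28.
Step 2: lead(−24x⁵ + 28x⁴ − 84x³ − 24x² + 3x − 28) ÷ lead(D) = −24x⁵ ÷ 3x³ = −8x². Subtract (−8x²)·D = −24x⁵ + 16x⁴ − 64x³ − 64x². Remainder: 12x⁴ − 20x³ + 40x² + 3x − 28.
Step 3: lead(12x⁴ − 20x³ + 40x² + 3x − 28) ÷ lead(D) = 12x⁴ ÷ 3x³ = 4x. Subtract (4x)·D = 12x⁴ − 8x³ + 32x² + 32x. Remainder: −12x³ + 8x² − 29x − 28.
Step 4: lead(−12x³ + 8x² − 29x − 28) ÷ lead(D) = −12x³ ÷ 3x³ = −4. Subtract (−4)·D = −12x³ + 8x² − 32x − 32. Remainder: 3x + 4.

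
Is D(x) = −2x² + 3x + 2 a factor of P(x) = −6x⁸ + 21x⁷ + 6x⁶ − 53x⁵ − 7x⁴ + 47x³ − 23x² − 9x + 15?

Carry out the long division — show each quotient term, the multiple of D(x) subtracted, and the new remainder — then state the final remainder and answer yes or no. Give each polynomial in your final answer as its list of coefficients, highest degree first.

R = [9], so D(x) is not a factor of P(x). no

Step 1: lead(−6x⁸ + 21x⁷ + 6x⁶ − 53x⁵ − 7x⁴ + 47x³ − 23x² − 9x + 15) ÷ lead(D) = −6x⁸ ÷ −2x² = 3x⁶. Subtract (3x⁶)·D = −6x⁸ + 9x⁷ + 6x⁶. Remainder: 12x⁷ − 53x⁵ − 7x⁴ + 47x³ − 23x² − 9x + 15.
Step 2: lead(12x⁷ − 53x⁵ − 7x⁴ + 47x³ − 23x² − 9x + 15) ÷ lead(D) = 12x⁷ ÷ −2x² = −6x⁵. Subtract (−6x⁵)·D = 12x⁷ − 18x⁶ − 12x⁵. Remainder: 18x⁶ − 41x⁵ − 7x⁴ + 47x³ − 23x² − 9x + 15.
Step 3: lead(18x⁶ − 41x⁵ − 7x⁴ + 47x³ − 23x² − 9x + 15) ÷ lead(D) = 18x⁶ ÷ −2x² = −9x⁴. Subtract (−9x⁴)·D = 18x⁶ − 27x⁵ − 18x⁴. Remainder: −14x⁵ + 11x⁴ + 47x³ − 23x² − 9x + 15.
Step 4: lead(−14x⁵ + 11x⁴ + 47x³ − 23x² − 9x + 15) ÷ lead(D) = −14x⁵ ÷ −2x² = 7x³. Subtract (7x³)·D = −14x⁵ + 21x⁴ + 14x³. Remainder: −10x⁴ + 33x³ − 23x² − 9x + 15.
Step 5: lead(−10x⁴ + 33x³ − 23x² − 9x + 15) ÷ lead(D) = −10x⁴ ÷ −2x² = 5x². Subtract (5x²)·D = −10x⁴ + 15x³ + 10x². Remainder: 18x³ − 33x² − 9x + 15.
Step 6: lead(18x³ − 33x² − 9x + 15) ÷ lead(D) = 18x³ ÷ −2x² = −9x. Subtract (−9x)·D = 18x³ − 27x² − 18x. Remainder: −6x² + 9x + 15.
Step 7: lead(−6x² + 9x + 15) ÷ lead(D) = −6x² ÷ −2x² = 3. Subtract (3)·D = −6x² + 9x + 6. Remainder: 9.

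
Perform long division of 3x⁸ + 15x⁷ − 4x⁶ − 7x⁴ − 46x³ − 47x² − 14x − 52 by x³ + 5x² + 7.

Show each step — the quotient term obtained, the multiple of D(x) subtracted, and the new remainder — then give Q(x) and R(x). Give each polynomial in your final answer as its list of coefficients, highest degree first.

Step 1: lead(3x⁸ + 15x⁷ − 4x⁶ − 7x⁴ − 46x³ − 47x² − 14x − 52) ÷ lead(D) = 3x⁸ ÷ x³ = 3x⁵. Subtract (3x⁵)·D = 3x⁸ + 15x⁷ + 21x⁵. Remainder: −4x⁶ − 21x⁵ − 7x⁴ − 46x³ − 47x² − 14x − 52.
Step 2: lead(−4x⁶ − 21x⁵ − 7x⁴ − 46x³ − 47x² − 14x − 52) ÷ lead(D) = −4x⁶ ÷ x³ = −4x³. Subtract (−4x³)·D = −4x⁶ − 20x⁵ − 28x³. Remainder: −x⁵ − 7x⁴ − 18x³ − 47x² − 14x − 52.
Step 3: lead(−x⁵ − 7x⁴ − 18x³ − 47x² − 14x − 52) ÷ lead(D) = −x⁵ ÷ x³ = −x². Subtract (−x²)·D = −x⁵ − 5x⁴ − 7x². Remainder: −2x⁴ − 18x³ − 40x² − 14x − 52.
Step 4: lead(−2x⁴ − 18x³ − 40x² − 14x − 52) ÷ lead(D) = −2x⁴ ÷ x³ = −2x. Subtract (−2x)·D = −2x⁴ − 10x³ − 14x. Remainder: −8x³ − 40x² − 52.
Step 5: lead(−8x³ − 40x² − 52) ÷ lead(D) = −8x³ ÷ x³ = −8. Subtract (−8)·D = −8x³ − 40x² − 56. Remainder: 4.

Q = [3, 0, -4, -1, -2, -8]; R = [4]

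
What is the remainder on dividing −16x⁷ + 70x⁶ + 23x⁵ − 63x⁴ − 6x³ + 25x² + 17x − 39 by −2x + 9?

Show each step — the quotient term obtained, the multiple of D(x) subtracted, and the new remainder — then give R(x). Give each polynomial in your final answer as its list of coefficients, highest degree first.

R = [-3]

Step 1: lead(−16x⁷ + 70x⁶ + 23x⁵ − 63x⁴ − 6x³ + 25x² + 17x − 39) ÷ lead(D) = −16x⁷ ÷ −2x = 8x⁶. Subtract (8x⁶)·D = −16x⁷ + 72x⁶. Remainder: −2x⁶ + 23x⁵ − 63x⁴ − 6x³ + 25x² + 17x − 39.
Step 2: lead(−2x⁶ + 23x⁵ − 63x⁴ − 6x³ + 25x² + 17x − 39) ÷ lead(D) = −2x⁶ ÷ −2x = x⁵. Subtract (x⁵)·D = −2x⁶ + 9x⁵. Remainder: 14x⁵ − 63x⁴ − 6x³ + 25x² + 17x − 39.
Step 3: lead(14x⁵ − 63x⁴ − 6x³ + 25x² + 17x − 39) ÷ lead(D) = 14x⁵ ÷ −2x = −7x⁴. Subtract (−7x⁴)·D = 14x⁵ − 63x⁴. Remainder: −6x³ + 25x² + 17x − 39.
Step 4: lead(−6x³ + 25x² + 17x − 39) ÷ lead(D) = −6x³ ÷ −2x = 3x². Subtract (3x²)·D = −6x³ + 27x². Remainder: −2x² + 17x − 39.
Step 5: lead(−2x² + 17x − 39) ÷ lead(D) = −2x² ÷ −2x = x. Subtract (x)·D = −2x² + 9x. Remainder: 8x − 39.
Step 6: lead(8x − 39) ÷ lead(D) = 8x ÷ −2x = −4. Subtract (−4)·D = 8x − 36. Remainder: −3.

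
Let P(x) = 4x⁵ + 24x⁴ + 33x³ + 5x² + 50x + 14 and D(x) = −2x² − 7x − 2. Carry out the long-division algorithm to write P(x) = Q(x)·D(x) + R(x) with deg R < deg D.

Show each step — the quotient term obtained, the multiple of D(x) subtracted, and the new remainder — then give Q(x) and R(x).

Step 1: lead(4x⁵ + 24x⁴ + 33x³ + 5x² + 50x + 14) ÷ lead(D) = 4x⁵ ÷ −2x² = −2x³. Subtract (−2x³)·D = 4x⁵ + 14x⁴ + 4x³. Remainder: 10x⁴ + 29x³ + 5x² + 50x + 14.
Step 2: lead(10x⁴ + 29x³ + 5x² + 50x + 14) ÷ lead(D) = 10x⁴ ÷ −2x² = −5x². Subtract (−5x²)·D = 10x⁴ + 35x³ + 10x². Remainder: −6x³ − 5x² + 50x + 14.
Step 3: lead(−6x³ − 5x² + 50x + 14) ÷ lead(D) = −6x³ ÷ −2x² = 3x. Subtract (3x)·D = −6x³ − 21x² − 6x. Remainder: 16x² + 56x + 14.
Step 4: lead(16x² + 56x + 14) ÷ lead(D) = 16x² ÷ −2x² = −8. Subtract (−8)·D = 16x² + 56x + 16. Remainder: −2.

Q(x) = −2x³ − 5x² + 3x − 8; R(x) = −2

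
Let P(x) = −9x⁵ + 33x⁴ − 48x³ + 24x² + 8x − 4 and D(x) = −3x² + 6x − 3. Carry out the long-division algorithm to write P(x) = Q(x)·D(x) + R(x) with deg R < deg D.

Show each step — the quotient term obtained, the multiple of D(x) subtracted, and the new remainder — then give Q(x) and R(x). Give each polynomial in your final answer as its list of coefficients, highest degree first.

Step 1: lead(−9x⁵ + 33x⁴ − 48x³ + 24x² + 8x − 4) ÷ lead(D) = −9x⁵ ÷ −3x² = 3x³. Subtract (3x³)·D = −9x⁵ + 18x⁴ − 9x³. Remainder: 15x⁴ − 39x³ + 24x² + 8x − 4.
Step 2: lead(15x⁴ − 39x³ + 24x² + 8x − 4) ÷ lead(D) = 15x⁴ ÷ −3x² = −5x². Subtract (−5x²)·D = 15x⁴ − 30x³ + 15x². Remainder: −9x³ + 9x² + 8x − 4.
Step 3: lead(−9x³ + 9x² + 8x − 4) ÷ lead(D) = −9x³ ÷ −3x² = 3x. Subtract (3x)·D = −9x³ + 18x² − 9x. Remainder: −9x² + 17x − 4.
Step 4: lead(−9x² + 17x − 4) ÷ lead(D) = −9x² ÷ −3x² = 3. Subtract (3)·D = −9x² + 18x − 9. Remainder: −x + 5.

Q = [3, -5, 3, 3]; R = [-1, 5]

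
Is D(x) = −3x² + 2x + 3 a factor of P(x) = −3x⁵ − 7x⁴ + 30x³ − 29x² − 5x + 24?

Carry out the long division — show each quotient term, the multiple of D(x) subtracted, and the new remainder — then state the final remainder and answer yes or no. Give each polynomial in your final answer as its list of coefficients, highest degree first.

R = [0], so D(x) is a factor of P(x). yes

Step 1: lead(−3x⁵ − 7x⁴ + 30x³ − 29x² − 5x + 24) ÷ lead(D) = −3x⁵ ÷ −3x² = x³. Subtract (x³)·D = −3x⁵ + 2x⁴ + 3x³. Remainder: −9x⁴ + 27x³ − 29x² − 5x + 24.
Step 2: lead(−9x⁴ + 27x³ − 29x² − 5x + 24) ÷ lead(D) = −9x⁴ ÷ −3x² = 3x². Subtract (3x²)·D = −9x⁴ + 6x³ + 9x². Remainder: 21x³ − 38x² − 5x + 24.
Step 3: lead(21x³ − 38x² − 5x + 24) ÷ lead(D) = 21x³ ÷ −3x² = −7x. Subtract (−7x)·D = 21x³ − 14x² − 21x. Remainder: −24x² + 16x + 24.
Step 4: lead(−24x² + 16x + 24) ÷ lead(D) = −24x² ÷ −3x² = 8. Subtract (8)·D = −24x² + 16x + 24. Remainder: 0.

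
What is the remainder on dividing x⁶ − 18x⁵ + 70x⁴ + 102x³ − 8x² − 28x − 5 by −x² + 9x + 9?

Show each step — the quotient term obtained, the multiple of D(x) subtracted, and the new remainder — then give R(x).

Step 1: lead(x⁶ − 18x⁵ + 70x⁴ + 102x³ − 8x² − 28x − 5) ÷ lead(D) = x⁶ ÷ −x² = −x⁴. Subtract (−x⁴)·D = x⁶ − 9x⁵ − 9x⁴. Remainder: −9x⁵ + 79x⁴ + 102x³ − 8x² − 28x − 5.
Step 2: lead(−9x⁵ + 79x⁴ + 102x³ − 8x² − 28x − 5) ÷ lead(D) = −9x⁵ ÷ −x² = 9x³. Subtract (9x³)·D = −9x⁵ + 81x⁴ + 81x³. Remainder: −2x⁴ + 21x³ − 8x² − 28x − 5.
Step 3: lead(−2x⁴ + 21x³ − 8x² − 28x − 5) ÷ lead(D) = −2x⁴ ÷ −x² = 2x². Subtract (2x²)·D = −2x⁴ + 18x³ + 18x². Remainder: 3x³ − 26x² − 28x − 5.
Step 4: lead(3x³ − 26x² − 28x − 5) ÷ lead(D) = 3x³ ÷ −x² = −3x. Subtract (−3x)·D = 3x³ − 27x² − 27x. Remainder: x² − x − 5.
Step 5: lead(x² − x − 5) ÷ lead(D) = x² ÷ −x² = −1. Subtract (−1)·D = x² − 9x − 9. Remainder: 8x + 4.

R(x) = 8x + 4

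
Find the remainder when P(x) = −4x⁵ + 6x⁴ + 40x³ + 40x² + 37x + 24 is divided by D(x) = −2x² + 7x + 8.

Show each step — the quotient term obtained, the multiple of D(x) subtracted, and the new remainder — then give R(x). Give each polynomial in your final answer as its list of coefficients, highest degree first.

Step 1: lead(−4x⁵ + 6x⁴ + 40x³ + 40x² + 37x + 24) ÷ lead(D) = −4x⁵ ÷ −2x² = 2x³. Subtract (2x³)·D = −4x⁵ + 14x⁴ + 16x³. Remainder: −8x⁴ + 24x³ + 40x² + 37x + 24.
Step 2: lead(−8x⁴ + 24x³ + 40x² + 37x + 24) ÷ lead(D) = −8x⁴ ÷ −2x² = 4x². Subtract (4x²)·D = −8x⁴ + 28x³ + 32x². Remainder: −4x³ + 8x² + 37x + 24.
Step 3: lead(−4x³ + 8x² + 37x + 24) ÷ lead(D) = −4x³ ÷ −2x² = 2x. Subtract (2x)·D = −4x³ + 14x² + 16x. Remainder: −6x² + 21x + 24.
Step 4: lead(−6x² + 21x + 24) ÷ lead(D) = −6x² ÷ −2x² = 3. Subtract (3)·D = −6x² + 21x + 24. Remainder: 0.

R = [0]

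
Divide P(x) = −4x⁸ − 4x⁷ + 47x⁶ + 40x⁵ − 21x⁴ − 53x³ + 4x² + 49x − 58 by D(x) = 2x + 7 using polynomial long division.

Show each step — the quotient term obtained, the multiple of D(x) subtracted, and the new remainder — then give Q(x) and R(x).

Step 1: lead(−4x⁸ − 4x⁷ + 47x⁶ + 40x⁵ − 21x⁴ − 53x³ + 4x² + 49x − 58) ÷ lead(D) = −4x⁸ ÷ 2x = −2x⁷. Subtract (−2x⁷)·D = −4x⁸ − 14x⁷. Remainder: 10x⁷ + 47x⁶ + 40x⁵ − 21x⁴ − 53x³ + 4x² + 49x − 58.
Step 2: lead(10x⁷ + 47x⁶ + 40x⁵ − 21x⁴ − 53x³ + 4x² + 49x − 58) ÷ lead(D) = 10x⁷ ÷ 2x = 5x⁶. Subtract (5x⁶)·D = 10x⁷ + 35x⁶. Remainder: 12x⁶ + 40x⁵ − 21x⁴ − 53x³ + 4x² + 49x − 58.
Step 3: lead(12x⁶ + 40x⁵ − 21x⁴ − 53x³ + 4x² + 49x − 58) ÷ lead(D) = 12x⁶ ÷ 2x = 6x⁵. Subtract (6x⁵)·D = 12x⁶ + 42x⁵. Remainder: −2x⁵ − 21x⁴ − 53x³ + 4x² + 49x − 58.
Step 4: lead(−2x⁵ − 21x⁴ − 53x³ + 4x² + 49x − 58) ÷ lead(D) = −2x⁵ ÷ 2x = −x⁴. Subtract (−x⁴)·D = −2x⁵ − 7x⁴. Remainder: −14x⁴ − 53x³ + 4x² + 49x − 58.
Step 5: lead(−14x⁴ − 53x³ + 4x² + 49x − 58) ÷ lead(D) = −14x⁴ ÷ 2x = −7x³. Subtract (−7x³)·D = −14x⁴ − 49x³. Remainder: −4x³ + 4x² + 49x − 58.
Step 6: lead(−4x³ + 4x² + 49x − 58) ÷ lead(D) = −4x³ ÷ 2x = −2x². Subtract (−2x²)·D = −4x³ − 14x². Remainder: 18x² + 49x − 58.
Step 7: lead(18x² + 49x − 58) ÷ lead(D) = 18x² ÷ 2x = 9x. Subtract (9x)·D = 18x² + 63x. Remainder: −14x − 58.
Step 8: lead(−14x − 58) ÷ lead(D) = −14x ÷ 2x = −7. Subtract (−7)·D = −14x − 49. Remainder: −9.

Q(x) = −2x⁷ + 5x⁶ + 6x⁵ − x⁴ − 7x³ − 2x² + 9x − 7; R(x) = −9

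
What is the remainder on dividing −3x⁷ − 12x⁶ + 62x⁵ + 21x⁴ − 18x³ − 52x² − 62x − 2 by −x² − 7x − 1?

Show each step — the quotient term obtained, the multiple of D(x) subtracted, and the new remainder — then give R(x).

R(x) = 6

Step 1: lead(−3x⁷ − 12x⁶ + 62x⁵ + 21x⁴ − 18x³ − 52x² − 62x − 2) ÷ lead(D) = −3x⁷ ÷ −x² = 3x⁵. Subtract (3x⁵)·D = −3x⁷ − 21x⁶ − 3x⁵. Remainder: 9x⁶ + 65x⁵ + 21x⁴ − 18x³ − 52x² − 62x − 2.
Step 2: lead(9x⁶ + 65x⁵ + 21x⁴ − 18x³ − 52x² − 62x − 2) ÷ lead(D) = 9x⁶ ÷ −x² = −9x⁴. Subtract (−9x⁴)·D = 9x⁶ + 63x⁵ + 9x⁴. Remainder: 2x⁵ + 12x⁴ − 18x³ − 52x² − 62x − 2.
Step 3: lead(2x⁵ + 12x⁴ − 18x³ − 52x² − 62x − 2) ÷ lead(D) = 2x⁵ ÷ −x² = −2x³. Subtract (−2x³)·D = 2x⁵ + 14x⁴ + 2x³. Remainder: −2x⁴ − 20x³ − 52x² − 62x − 2.
Step 4: lead(−2x⁴ − 20x³ − 52x² − 62x − 2) ÷ lead(D) = −2x⁴ ÷ −x² = 2x². Subtract (2x²)·D = −2x⁴ − 14x³ − 2x². Remainder: −6x³ − 50x² − 62x − 2.
Step 5: lead(−6x³ − 50x² − 62x − 2) ÷ lead(D) = −6x³ ÷ −x² = 6x. Subtract (6x)·D = −6x³ − 42x² − 6x. Remainder: −8x² − 56x − 2.
Step 6: lead(−8x² − 56x − 2) ÷ lead(D) = −8x² ÷ −x² = 8. Subtract (8)·D = −8x² − 56x − 8. Remainder: 6.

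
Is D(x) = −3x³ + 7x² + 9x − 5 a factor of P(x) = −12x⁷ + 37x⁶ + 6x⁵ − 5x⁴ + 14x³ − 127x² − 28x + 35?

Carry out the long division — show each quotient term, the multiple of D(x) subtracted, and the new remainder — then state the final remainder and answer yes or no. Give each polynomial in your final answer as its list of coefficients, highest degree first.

Step 1: lead(−12x⁷ + 37x⁶ + 6x⁵ − 5x⁴ + 14x³ − 127x² − 28x + 35) ÷ lead(D) = −12x⁷ ÷ −3x³ = 4x⁴. Subtract (4x⁴)·D = −12x⁷ + 28x⁶ + 36x⁵ − 20x⁴. Remainder: 9x⁶ − 30x⁵ + 15x⁴ + 14x³ − 127x² − 28x + 35.
Step 2: lead(9x⁶ − 30x⁵ + 15x⁴ + 14x³ − 127x² − 28x + 35) ÷ lead(D) = 9x⁶ ÷ −3x³ = −3x³. Subtract (−3x³)·D = 9x⁶ − 21x⁵ − 27x⁴ + 15x³. Remainder: −9x⁵ + 42x⁴ − x³ − 127x² − 28x + 35.
Step 3: lead(−9x⁵ + 42x⁴ − x³ − 127x² − 28x + 35) ÷ lead(D) = −9x⁵ ÷ −3x³ = 3x². Subtract (3x²)·D = −9x⁵ + 21x⁴ + 27x³ − 15x². Remainder: 21x⁴ − 28x³ − 112x² − 28x + 35.
Step 4: lead(21x⁴ − 28x³ − 112x² − 28x + 35) ÷ lead(D) = 21x⁴ ÷ −3x³ = −7x. Subtract (−7x)·D = 21x⁴ − 49x³ − 63x² + 35x. Remainder: 21x³ − 49x² − 63x + 35.
Step 5: lead(21x³ − 49x² − 63x + 35) ÷ lead(D) = 21x³ ÷ −3x³ = −7. Subtract (−7)·D = 21x³ − 49x² − 63x + 35. Remainder: 0.

R = [0], so D(x) is a factor of P(x). yes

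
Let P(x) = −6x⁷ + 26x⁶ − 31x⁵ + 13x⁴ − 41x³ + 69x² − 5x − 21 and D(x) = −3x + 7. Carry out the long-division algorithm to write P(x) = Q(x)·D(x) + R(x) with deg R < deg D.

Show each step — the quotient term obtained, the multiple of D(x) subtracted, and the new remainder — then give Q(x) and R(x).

Q(x) = 2x⁶ − 4x⁵ + x⁴ − 2x³ + 9x² − 2x − 3; R(x) = 0

Step 1: lead(−6x⁷ + 26x⁶ − 31x⁵ + 13x⁴ − 41x³ + 69x² − 5x − 21) ÷ lead(D) = −6x⁷ ÷ −3x = 2x⁶. Subtract (2x⁶)·D = −6x⁷ + 14x⁶. Remainder: 12x⁶ − 31x⁵ + 13x⁴ − 41x³ + 69x² − 5x − 21.
Step 2: lead(12x⁶ − 31x⁵ + 13x⁴ − 41x³ + 69x² − 5x − 21) ÷ lead(D) = 12x⁶ ÷ −3x = −4x⁵. Subtract (−4x⁵)·D = 12x⁶ − 28x⁵. Remainder: −3x⁵ + 13x⁴ − 41x³ + 69x² − 5x − 21.
Step 3: lead(−3x⁵ + 13x⁴ − 41x³ + 69x² − 5x − 21) ÷ lead(D) = −3x⁵ ÷ −3x = x⁴. Subtract (x⁴)·D = −3x⁵ + 7x⁴. Remainder: 6x⁴ − 41x³ + 69x² − 5x − 21.
Step 4: lead(6x⁴ − 41x³ + 69x² − 5x − 21) ÷ lead(D) = 6x⁴ ÷ −3x = −2x³. Subtract (−2x³)·D = 6x⁴ − 14x³. Remainder: −27x³ + 69x² − 5x − 21.
Step 5: lead(−27x³ + 69x² − 5x − 21) ÷ lead(D) = −27x³ ÷ −3x = 9x². Subtract (9x²)·D = −27x³ + 63x². Remainder: 6x² − 5x − 21.
Step 6: lead(6x² − 5x − 21) ÷ lead(D) = 6x² ÷ −3x = −2x. Subtract (−2x)·D = 6x² − 14x. Remainder: 9x − 21.
Step 7: lead(9x − 21) ÷ lead(D) = 9x ÷ −3x = −3. Subtract (−3)·D = 9x − 21. Remainder: 0.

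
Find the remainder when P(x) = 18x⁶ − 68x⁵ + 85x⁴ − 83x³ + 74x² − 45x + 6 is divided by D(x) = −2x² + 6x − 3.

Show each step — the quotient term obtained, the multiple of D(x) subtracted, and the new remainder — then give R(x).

Step 1: lead(18x⁶ − 68x⁵ + 85x⁴ − 83x³ + 74x² − 45x + 6) ÷ lead(D) = 18x⁶ ÷ −2x² = −9x⁴. Subtract (−9x⁴)·D = 18x⁶ − 54x⁵ + 27x⁴. Remainder: −14x⁵ + 58x⁴ − 83x³ + 74x² − 45x + 6.
Step 2: lead(−14x⁵ + 58x⁴ − 83x³ + 74x² − 45x + 6) ÷ lead(D) = −14x⁵ ÷ −2x² = 7x³. Subtract (7x³)·D = −14x⁵ + 42x⁴ − 21x³. Remainder: 16x⁴ − 62x³ + 74x² − 45x + 6.
Step 3: lead(16x⁴ − 62x³ + 74x² − 45x + 6) ÷ lead(D) = 16x⁴ ÷ −2x² = −8x². Subtract (−8x²)·D = 16x⁴ − 48x³ + 24x². Remainder: −14x³ + 50x² − 45x + 6.
Step 4: lead(−14x³ + 50x² − 45x + 6) ÷ lead(D) = −14x³ ÷ −2x² = 7x. Subtract (7x)·D = −14x³ + 42x² − 21x. Remainder: 8x² − 24x + 6.
Step 5: lead(8x² − 24x + 6) ÷ lead(D) = 8x² ÷ −2x² = −4. Subtract (−4)·D = 8x² − 24x + 12. Remainder: −6.

R(x) = −6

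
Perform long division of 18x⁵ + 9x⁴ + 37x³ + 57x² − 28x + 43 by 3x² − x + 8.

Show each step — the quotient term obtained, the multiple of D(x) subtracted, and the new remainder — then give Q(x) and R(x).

Step 1: lead(18x⁵ + 9x⁴ + 37x³ + 57x² − 28x + 43) ÷ lead(D) = 18x⁵ ÷ 3x² = 6x³. Subtract (6x³)·D = 18x⁵ − 6x⁴ + 48x³. Remainder: 15x⁴ − 11x³ + 57x² − 28x + 43.
Step 2: lead(15x⁴ − 11x³ + 57x² − 28x + 43) ÷ lead(D) = 15x⁴ ÷ 3x² = 5x². Subtract (5x²)·D = 15x⁴ − 5x³ + 40x². Remainder: −6x³ + 17x² − 28x + 43.
Step 3: lead(−6x³ + 17x² − 28x + 43) ÷ lead(D) = −6x³ ÷ 3x² = −2x. Subtract (−2x)·D = −6x³ + 2x² − 16x. Remainder: 15x² − 12x + 43.
Step 4: lead(15x² − 12x + 43) ÷ lead(D) = 15x² ÷ 3x² = 5. Subtract (5)·D = 15x² − 5x + 40. Remainder: −7x + 3.

Q(x) = 6x³ + 5x² − 2x + 5; R(x) = −7x + 3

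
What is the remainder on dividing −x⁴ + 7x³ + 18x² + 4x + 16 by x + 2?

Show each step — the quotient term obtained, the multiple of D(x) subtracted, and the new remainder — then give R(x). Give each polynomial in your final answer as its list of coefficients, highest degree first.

R = [8]

Step 1: lead(−x⁴ + 7x³ + 18x² + 4x + 16) ÷ lead(D) = −x⁴ ÷ x = −x³. Subtract (−x³)·D = −x⁴ − 2x³. Remainder: 9x³ + 18x² + 4x + 16.
Step 2: lead(9x³ + 18x² + 4x + 16) ÷ lead(D) = 9x³ ÷ x = 9x². Subtract (9x²)·D = 9x³ + 18x². Remainder: 4x + 16.
Step 3: lead(4x + 16) ÷ lead(D) = 4x ÷ x = 4. Subtract (4)·D = 4x + 8. Remainder: 8.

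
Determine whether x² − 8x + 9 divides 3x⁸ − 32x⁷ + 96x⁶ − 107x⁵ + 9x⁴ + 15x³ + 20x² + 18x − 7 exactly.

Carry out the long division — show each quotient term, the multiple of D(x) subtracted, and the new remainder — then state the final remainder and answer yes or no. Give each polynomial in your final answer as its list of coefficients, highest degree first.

Step 1: lead(3x⁸ − 32x⁷ + 96x⁶ − 107x⁵ + 9x⁴ + 15x³ + 20x² + 18x − 7) ÷ lead(D) = 3x⁸ ÷ x² = 3x⁶. Subtract (3x⁶)·D = 3x⁸ − 24x⁷ + 27x⁶. Remainder: −8x⁷ + 69x⁶ − 107x⁵ + 9x⁴ + 15x³ + 20x² + 18x − 7.
Step 2: lead(−8x⁷ + 69x⁶ − 107x⁵ + 9x⁴ + 15x³ + 20x² + 18x − 7) ÷ lead(D) = −8x⁷ ÷ x² = −8x⁵. Subtract (−8x⁵)·D = −8x⁷ + 64x⁶ − 72x⁵. Remainder: 5x⁶ − 35x⁵ + 9x⁴ + 15x³ + 20x² + 18x − 7.
Step 3: lead(5x⁶ − 35x⁵ + 9x⁴ + 15x³ + 20x² + 18x − 7) ÷ lead(D) = 5x⁶ ÷ x² = 5x⁴. Subtract (5x⁴)·D = 5x⁶ − 40x⁵ + 45x⁴. Remainder: 5x⁵ − 36x⁴ + 15x³ + 20x² + 18x − 7.
Step 4: lead(5x⁵ − 36x⁴ + 15x³ + 20x² + 18x − 7) ÷ lead(D) = 5x⁵ ÷ x² = 5x³. Subtract (5x³)·D = 5x⁵ − 40x⁴ + 45x³. Remainder: 4x⁴ − 30x³ + 20x² + 18x − 7.
Step 5: lead(4x⁴ − 30x³ + 20x² + 18x − 7) ÷ lead(D) = 4x⁴ ÷ x² = 4x². Subtract (4x²)·D = 4x⁴ − 32x³ + 36x². Remainder: 2x³ − 16x² + 18x − 7.
Step 6: lead(2x³ − 16x² + 18x − 7) ÷ lead(D) = 2x³ ÷ x² = 2x. Subtract (2x)·D = 2x³ − 16x² + 18x. Remainder: −7.

R = [-7], so D(x) is not a factor of P(x). no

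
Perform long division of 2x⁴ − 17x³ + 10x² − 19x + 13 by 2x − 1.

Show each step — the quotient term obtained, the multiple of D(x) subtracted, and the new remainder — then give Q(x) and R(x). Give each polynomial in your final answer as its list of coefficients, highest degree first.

Q = [1, -8, 1, -9]; R = [4]

Step 1: lead(2x⁴ − 17x³ + 10x² − 19x + 13) ÷ lead(D) = 2x⁴ ÷ 2x = x³. Subtract (x³)·D = 2x⁴ − x³. Remainder: −16x³ + 10x² − 19x + 13.
Step 2: lead(−16x³ + 10x² − 19x + 13) ÷ lead(D) = −16x³ ÷ 2x = −8x². Subtract (−8x²)·D = −16x³ + 8x². Remainder: 2x² − 19x + 13.
Step 3: lead(2x² − 19x + 13) ÷ lead(D) = 2x² ÷ 2x = x. Subtract (x)·D = 2x² − x. Remainder: −18x + 13.
Step 4: lead(−18x + 13) ÷ lead(D) = −18x ÷ 2x = −9. Subtract (−9)·D = −18x + 9. Remainder: 4.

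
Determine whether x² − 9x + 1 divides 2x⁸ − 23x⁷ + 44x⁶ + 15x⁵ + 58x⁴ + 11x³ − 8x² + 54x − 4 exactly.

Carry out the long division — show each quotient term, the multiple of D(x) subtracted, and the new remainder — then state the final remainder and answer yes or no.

Step 1: lead(2x⁸ − 23x⁷ + 44x⁶ + 15x⁵ + 58x⁴ + 11x³ − 8x² + 54x − 4) ÷ lead(D) = 2x⁸ ÷ x² = 2x⁶. Subtract (2x⁶)·D = 2x⁸ − 18x⁷ + 2x⁶. Remainder: −5x⁷ + 42x⁶ + 15x⁵ + 58x⁴ + 11x³ − 8x² + 54x − 4.
Step 2: lead(−5x⁷ + 42x⁶ + 15x⁵ + 58x⁴ + 11x³ − 8x² + 54x − 4) ÷ lead(D) = −5x⁷ ÷ x² = −5x⁵. Subtract (−5x⁵)·D = −5x⁷ + 45x⁶ − 5x⁵. Remainder: −3x⁶ + 20x⁵ + 58x⁴ + 11x³ − 8x² + 54x − 4.
Step 3: lead(−3x⁶ + 20x⁵ + 58x⁴ + 11x³ − 8x² + 54x − 4) ÷ lead(D) = −3x⁶ ÷ x² = −3x⁴. Subtract (−3x⁴)·D = −3x⁶ + 27x⁵ − 3x⁴. Remainder: −7x⁵ + 61x⁴ + 11x³ − 8x² + 54x − 4.
Step 4: lead(−7x⁵ + 61x⁴ + 11x³ − 8x² + 54x − 4) ÷ lead(D) = −7x⁵ ÷ x² = −7x³. Subtract (−7x³)·D = −7x⁵ + 63x⁴ − 7x³. Remainder: −2x⁴ + 18x³ − 8x² + 54x − 4.
Step 5: lead(−2x⁴ + 18x³ − 8x² + 54x − 4) ÷ lead(D) = −2x⁴ ÷ x² = −2x². Subtract (−2x²)·D = −2x⁴ + 18x³ − 2x². Remainder: −6x² + 54x − 4.
Step 6: lead(−6x² + 54x − 4) ÷ lead(D) = −6x² ÷ x² = −6. Subtract (−6)·D = −6x² + 54x − 6. Remainder: 2.

R(x) = 2, so D(x) is not a factor of P(x). no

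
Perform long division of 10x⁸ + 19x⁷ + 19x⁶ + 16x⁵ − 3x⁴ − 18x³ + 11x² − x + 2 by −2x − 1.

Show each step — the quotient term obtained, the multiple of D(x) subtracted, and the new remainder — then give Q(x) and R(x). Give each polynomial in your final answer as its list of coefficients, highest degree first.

Step 1: lead(10x⁸ + 19x⁷ + 19x⁶ + 16x⁵ − 3x⁴ − 18x³ + 11x² − x + 2) ÷ lead(D) = 10x⁸ ÷ −2x = −5x⁷. Subtract (−5x⁷)·D = 10x⁸ + 5x⁷. Remainder: 14x⁷ + 19x⁶ + 16x⁵ − 3x⁴ − 18x³ + 11x² − x + 2.
Step 2: lead(14x⁷ + 19x⁶ + 16x⁵ − 3x⁴ − 18x³ + 11x² − x + 2) ÷ lead(D) = 14x⁷ ÷ −2x = −7x⁶. Subtract (−7x⁶)·D = 14x⁷ + 7x⁶. Remainder: 12x⁶ + 16x⁵ − 3x⁴ − 18x³ + 11x² − x + 2.
Step 3: lead(12x⁶ + 16x⁵ − 3x⁴ − 18x³ + 11x² − x + 2) ÷ lead(D) = 12x⁶ ÷ −2x = −6x⁵. Subtract (−6x⁵)·D = 12x⁶ + 6x⁵. Remainder: 10x⁵ − 3x⁴ − 18x³ + 11x² − x + 2.
Step 4: lead(10x⁵ − 3x⁴ − 18x³ + 11x² − x + 2) ÷ lead(D) = 10x⁵ ÷ −2x = −5x⁴. Subtract (−5x⁴)·D = 10x⁵ + 5x⁴. Remainder: −8x⁴ − 18x³ + 11x² − x + 2.
Step 5: lead(−8x⁴ − 18x³ + 11x² − x + 2) ÷ lead(D) = −8x⁴ ÷ −2x = 4x³. Subtract (4x³)·D = −8x⁴ − 4x³. Remainder: −14x³ + 11x² − x + 2.
Step 6: lead(−14x³ + 11x² − x + 2) ÷ lead(D) = −14x³ ÷ −2x = 7x². Subtract (7x²)·D = −14x³ − 7x². Remainder: 18x² − x + 2.
Step 7: lead(18x² − x + 2) ÷ lead(D) = 18x² ÷ −2x = −9x. Subtract (−9x)·D = 18x² + 9x. Remainder: −10x + 2.
Step 8: lead(−10x + 2) ÷ lead(D) = −10x ÷ −2x = 5. Subtract (5)·D = −10x − 5. Remainder: 7.

Q = [-5, -7, -6, -5, 4, 7, -9, 5]; R = [7]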